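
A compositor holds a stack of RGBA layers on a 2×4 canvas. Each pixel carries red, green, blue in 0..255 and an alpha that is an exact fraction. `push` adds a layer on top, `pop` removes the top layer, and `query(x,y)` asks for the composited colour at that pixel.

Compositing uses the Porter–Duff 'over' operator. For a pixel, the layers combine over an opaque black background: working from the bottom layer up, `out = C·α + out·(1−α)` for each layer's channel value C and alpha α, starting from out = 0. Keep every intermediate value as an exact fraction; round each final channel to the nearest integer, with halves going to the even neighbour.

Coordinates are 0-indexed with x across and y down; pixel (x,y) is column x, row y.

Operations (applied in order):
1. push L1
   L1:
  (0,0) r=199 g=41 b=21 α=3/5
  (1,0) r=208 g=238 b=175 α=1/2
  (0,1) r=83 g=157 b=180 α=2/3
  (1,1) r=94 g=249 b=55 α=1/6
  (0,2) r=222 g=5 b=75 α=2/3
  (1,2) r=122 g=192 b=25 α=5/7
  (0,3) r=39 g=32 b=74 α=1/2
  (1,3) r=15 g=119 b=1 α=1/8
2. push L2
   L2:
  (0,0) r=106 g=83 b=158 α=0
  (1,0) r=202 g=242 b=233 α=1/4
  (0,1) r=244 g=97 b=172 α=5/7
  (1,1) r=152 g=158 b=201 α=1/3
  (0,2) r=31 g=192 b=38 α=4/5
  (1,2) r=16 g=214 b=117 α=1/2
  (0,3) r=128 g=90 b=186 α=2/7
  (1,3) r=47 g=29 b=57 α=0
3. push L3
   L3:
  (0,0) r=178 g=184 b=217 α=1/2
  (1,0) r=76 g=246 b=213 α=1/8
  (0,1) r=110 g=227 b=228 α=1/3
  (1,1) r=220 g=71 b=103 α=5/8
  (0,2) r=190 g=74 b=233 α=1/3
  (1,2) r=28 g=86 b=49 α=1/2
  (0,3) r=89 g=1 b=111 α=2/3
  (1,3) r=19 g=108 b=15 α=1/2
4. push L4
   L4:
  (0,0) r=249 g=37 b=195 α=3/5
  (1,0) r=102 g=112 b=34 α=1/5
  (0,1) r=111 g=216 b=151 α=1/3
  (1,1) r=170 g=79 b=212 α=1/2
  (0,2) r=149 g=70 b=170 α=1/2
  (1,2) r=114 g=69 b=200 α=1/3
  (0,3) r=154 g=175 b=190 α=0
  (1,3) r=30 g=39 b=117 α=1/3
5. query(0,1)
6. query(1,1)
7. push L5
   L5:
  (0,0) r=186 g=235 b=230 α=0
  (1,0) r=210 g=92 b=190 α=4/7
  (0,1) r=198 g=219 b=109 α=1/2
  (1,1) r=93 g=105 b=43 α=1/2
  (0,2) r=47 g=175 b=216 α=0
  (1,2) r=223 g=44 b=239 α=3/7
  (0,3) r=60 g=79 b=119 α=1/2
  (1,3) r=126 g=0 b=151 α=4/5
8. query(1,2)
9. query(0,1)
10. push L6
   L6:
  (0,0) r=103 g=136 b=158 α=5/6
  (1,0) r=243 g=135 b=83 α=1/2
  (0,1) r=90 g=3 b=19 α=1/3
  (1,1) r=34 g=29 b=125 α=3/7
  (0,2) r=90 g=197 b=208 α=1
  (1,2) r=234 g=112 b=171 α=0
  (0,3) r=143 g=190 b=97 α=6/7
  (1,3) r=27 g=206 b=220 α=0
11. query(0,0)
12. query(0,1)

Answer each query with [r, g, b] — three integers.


query (0,1) [L1,L2,L3,L4] — begin 0,0,0
+L1 (α=2/3) → [166/3, 314/3, 120]
+L2 (α=5/7) → [3992/21, 2083/21, 1100/7]
+L3 (α=1/3) → [10294/63, 8933/63, 3796/21]
+L4 (α=1/3) → [27581/189, 31474/189, 10763/63]
= [146, 167, 171]

at x=1,y=1 over L1,L2,L3,L4:
+L1 (α=1/6) → [47/3, 83/2, 55/6]
+L2 (α=1/3) → [550/9, 241/3, 658/9]
+L3 (α=5/8) → [1925/12, 149/2, 2203/24]
+L4 (α=1/2) → [3965/24, 307/4, 7291/48]
rounded: [165, 77, 152]

at x=1,y=2 over L1,L2,L3,L4,L5:
L1 α=5/7: [610/7, 960/7, 125/7]
L2 α=1/2: [361/7, 1229/7, 472/7]
L3 α=1/2: [557/14, 1831/14, 815/14]
L4 α=1/3: [1355/21, 2314/21, 2215/21]
L5 α=3/7: [19469/147, 12028/147, 23917/147]
→ [132, 82, 163]

(0,1) stack=L1,L2,L3,L4,L5; from [0,0,0]:
L1 α=2/3: [166/3, 314/3, 120]
L2 α=5/7: [3992/21, 2083/21, 1100/7]
L3 α=1/3: [10294/63, 8933/63, 3796/21]
L4 α=1/3: [27581/189, 31474/189, 10763/63]
L5 α=1/2: [65003/378, 72865/378, 8815/63]
= [172, 193, 140]

at x=0,y=0 over L1,L2,L3,L4,L5,L6:
L1 α=3/5: [597/5, 123/5, 63/5]
L2 α=0: [597/5, 123/5, 63/5]
L3 α=1/2: [1487/10, 1043/10, 574/5]
L4 α=3/5: [5222/25, 1598/25, 4073/25]
L5 α=0: [5222/25, 1598/25, 4073/25]
L6 α=5/6: [18097/150, 9299/75, 7941/50]
→ [121, 124, 159]

at x=0,y=1 over L1,L2,L3,L4,L5,L6:
+L1 (α=2/3) → [166/3, 314/3, 120]
+L2 (α=5/7) → [3992/21, 2083/21, 1100/7]
+L3 (α=1/3) → [10294/63, 8933/63, 3796/21]
+L4 (α=1/3) → [27581/189, 31474/189, 10763/63]
+L5 (α=1/2) → [65003/378, 72865/378, 8815/63]
+L6 (α=1/3) → [82013/567, 73432/567, 18827/189]
rounded: [145, 130, 100]


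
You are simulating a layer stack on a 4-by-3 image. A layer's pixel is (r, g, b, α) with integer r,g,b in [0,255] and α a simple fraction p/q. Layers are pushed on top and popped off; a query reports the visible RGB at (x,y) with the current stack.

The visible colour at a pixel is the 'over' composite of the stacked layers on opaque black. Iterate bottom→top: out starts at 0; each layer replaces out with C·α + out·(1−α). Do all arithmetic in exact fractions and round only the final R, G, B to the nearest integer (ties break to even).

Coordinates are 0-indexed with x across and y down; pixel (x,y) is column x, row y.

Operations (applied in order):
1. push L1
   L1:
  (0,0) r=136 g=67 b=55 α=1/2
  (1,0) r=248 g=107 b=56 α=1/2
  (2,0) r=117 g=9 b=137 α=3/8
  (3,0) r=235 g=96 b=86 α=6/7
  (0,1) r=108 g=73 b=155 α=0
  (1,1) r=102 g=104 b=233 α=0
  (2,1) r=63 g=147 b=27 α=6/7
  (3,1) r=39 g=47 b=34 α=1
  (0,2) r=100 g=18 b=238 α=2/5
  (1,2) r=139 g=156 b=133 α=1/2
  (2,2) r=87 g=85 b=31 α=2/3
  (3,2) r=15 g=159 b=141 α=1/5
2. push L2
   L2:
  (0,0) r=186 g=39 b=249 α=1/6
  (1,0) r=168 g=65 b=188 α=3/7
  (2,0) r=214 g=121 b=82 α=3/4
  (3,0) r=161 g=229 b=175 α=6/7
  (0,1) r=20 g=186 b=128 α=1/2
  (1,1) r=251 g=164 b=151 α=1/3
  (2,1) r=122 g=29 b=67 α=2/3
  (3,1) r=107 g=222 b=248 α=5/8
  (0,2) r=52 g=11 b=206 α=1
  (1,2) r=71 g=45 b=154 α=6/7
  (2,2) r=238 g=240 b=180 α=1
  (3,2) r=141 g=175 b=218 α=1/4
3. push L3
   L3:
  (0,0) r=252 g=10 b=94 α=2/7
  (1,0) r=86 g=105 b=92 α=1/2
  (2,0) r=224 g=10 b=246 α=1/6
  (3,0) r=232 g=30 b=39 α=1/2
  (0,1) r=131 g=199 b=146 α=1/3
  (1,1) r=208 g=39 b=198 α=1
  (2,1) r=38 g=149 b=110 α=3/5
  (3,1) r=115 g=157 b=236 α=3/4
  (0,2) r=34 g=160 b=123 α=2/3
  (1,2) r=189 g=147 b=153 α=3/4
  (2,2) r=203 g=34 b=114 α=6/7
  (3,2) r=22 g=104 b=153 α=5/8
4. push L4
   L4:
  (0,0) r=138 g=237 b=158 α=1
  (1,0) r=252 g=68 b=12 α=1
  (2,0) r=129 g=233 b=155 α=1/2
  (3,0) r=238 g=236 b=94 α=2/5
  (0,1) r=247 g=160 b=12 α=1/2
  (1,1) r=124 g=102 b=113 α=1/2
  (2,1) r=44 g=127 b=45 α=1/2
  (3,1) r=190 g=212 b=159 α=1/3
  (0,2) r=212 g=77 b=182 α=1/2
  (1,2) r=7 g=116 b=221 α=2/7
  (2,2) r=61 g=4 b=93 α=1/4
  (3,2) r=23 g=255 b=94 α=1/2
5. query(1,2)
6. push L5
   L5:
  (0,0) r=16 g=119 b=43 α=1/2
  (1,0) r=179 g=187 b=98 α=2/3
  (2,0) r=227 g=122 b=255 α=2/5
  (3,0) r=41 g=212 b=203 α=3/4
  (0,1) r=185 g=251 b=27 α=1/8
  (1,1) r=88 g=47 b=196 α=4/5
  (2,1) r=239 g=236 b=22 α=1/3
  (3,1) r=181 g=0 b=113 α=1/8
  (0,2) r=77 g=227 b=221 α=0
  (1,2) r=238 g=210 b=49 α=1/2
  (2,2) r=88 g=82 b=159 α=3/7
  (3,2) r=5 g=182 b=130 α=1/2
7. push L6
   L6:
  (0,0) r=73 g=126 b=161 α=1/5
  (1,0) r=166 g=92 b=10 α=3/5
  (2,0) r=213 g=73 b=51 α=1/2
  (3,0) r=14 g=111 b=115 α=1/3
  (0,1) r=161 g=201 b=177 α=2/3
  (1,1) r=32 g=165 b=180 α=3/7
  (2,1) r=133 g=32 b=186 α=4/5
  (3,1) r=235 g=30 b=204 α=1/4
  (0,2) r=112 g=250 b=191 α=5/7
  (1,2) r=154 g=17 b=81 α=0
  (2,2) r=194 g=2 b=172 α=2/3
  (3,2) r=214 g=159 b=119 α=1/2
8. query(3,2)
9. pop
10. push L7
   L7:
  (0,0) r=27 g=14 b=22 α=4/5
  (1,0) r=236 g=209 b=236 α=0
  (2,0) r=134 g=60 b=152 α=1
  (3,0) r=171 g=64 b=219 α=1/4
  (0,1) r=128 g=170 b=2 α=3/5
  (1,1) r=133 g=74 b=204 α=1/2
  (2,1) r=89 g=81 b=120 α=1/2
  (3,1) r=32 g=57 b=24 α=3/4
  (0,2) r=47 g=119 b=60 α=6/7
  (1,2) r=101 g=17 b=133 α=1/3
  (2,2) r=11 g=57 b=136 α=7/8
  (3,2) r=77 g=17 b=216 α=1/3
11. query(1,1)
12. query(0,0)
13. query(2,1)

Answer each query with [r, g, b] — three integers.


at x=1,y=2 over L1,L2,L3,L4:
+L1 (α=1/2) → [139/2, 78, 133/2]
+L2 (α=6/7) → [991/14, 348/7, 283/2]
+L3 (α=3/4) → [8929/56, 3435/28, 1201/8]
+L4 (α=2/7) → [45429/392, 23671/196, 1363/8]
= [116, 121, 170]

at x=3,y=2 over L1,L2,L3,L4,L5,L6:
after L1 α=1/5: [3, 159/5, 141/5]
after L2 α=1/4: [75/2, 338/5, 1513/20]
after L3 α=5/8: [445/16, 1807/20, 19839/160]
after L4 α=1/2: [813/32, 6907/40, 34879/320]
after L5 α=1/2: [973/64, 14187/80, 76479/640]
after L6 α=1/2: [14669/128, 26907/160, 152639/1280]
rounded: [115, 168, 119]

(1,1) stack=L1,L2,L3,L4,L5,L7; from [0,0,0]:
after L1 α=0: [0, 0, 0]
after L2 α=1/3: [251/3, 164/3, 151/3]
after L3 α=1: [208, 39, 198]
after L4 α=1/2: [166, 141/2, 311/2]
after L5 α=4/5: [518/5, 517/10, 1879/10]
after L7 α=1/2: [1183/10, 1257/20, 3919/20]
= [118, 63, 196]

(0,0) stack=L1,L2,L3,L4,L5,L7; from [0,0,0]:
L1 α=1/2: [68, 67/2, 55/2]
L2 α=1/6: [263/3, 413/12, 773/12]
L3 α=2/7: [2827/21, 2305/84, 6121/84]
L4 α=1: [138, 237, 158]
L5 α=1/2: [77, 178, 201/2]
L7 α=4/5: [37, 234/5, 377/10]
rounded: [37, 47, 38]

(2,1) stack=L1,L2,L3,L4,L5,L7; from [0,0,0]:
+L1 (α=6/7) → [54, 126, 162/7]
+L2 (α=2/3) → [298/3, 184/3, 1100/21]
+L3 (α=3/5) → [938/15, 1709/15, 1826/21]
+L4 (α=1/2) → [799/15, 1807/15, 2771/42]
+L5 (α=1/3) → [5183/45, 7154/45, 3233/63]
+L7 (α=1/2) → [4594/45, 10799/90, 10793/126]
→ [102, 120, 86]


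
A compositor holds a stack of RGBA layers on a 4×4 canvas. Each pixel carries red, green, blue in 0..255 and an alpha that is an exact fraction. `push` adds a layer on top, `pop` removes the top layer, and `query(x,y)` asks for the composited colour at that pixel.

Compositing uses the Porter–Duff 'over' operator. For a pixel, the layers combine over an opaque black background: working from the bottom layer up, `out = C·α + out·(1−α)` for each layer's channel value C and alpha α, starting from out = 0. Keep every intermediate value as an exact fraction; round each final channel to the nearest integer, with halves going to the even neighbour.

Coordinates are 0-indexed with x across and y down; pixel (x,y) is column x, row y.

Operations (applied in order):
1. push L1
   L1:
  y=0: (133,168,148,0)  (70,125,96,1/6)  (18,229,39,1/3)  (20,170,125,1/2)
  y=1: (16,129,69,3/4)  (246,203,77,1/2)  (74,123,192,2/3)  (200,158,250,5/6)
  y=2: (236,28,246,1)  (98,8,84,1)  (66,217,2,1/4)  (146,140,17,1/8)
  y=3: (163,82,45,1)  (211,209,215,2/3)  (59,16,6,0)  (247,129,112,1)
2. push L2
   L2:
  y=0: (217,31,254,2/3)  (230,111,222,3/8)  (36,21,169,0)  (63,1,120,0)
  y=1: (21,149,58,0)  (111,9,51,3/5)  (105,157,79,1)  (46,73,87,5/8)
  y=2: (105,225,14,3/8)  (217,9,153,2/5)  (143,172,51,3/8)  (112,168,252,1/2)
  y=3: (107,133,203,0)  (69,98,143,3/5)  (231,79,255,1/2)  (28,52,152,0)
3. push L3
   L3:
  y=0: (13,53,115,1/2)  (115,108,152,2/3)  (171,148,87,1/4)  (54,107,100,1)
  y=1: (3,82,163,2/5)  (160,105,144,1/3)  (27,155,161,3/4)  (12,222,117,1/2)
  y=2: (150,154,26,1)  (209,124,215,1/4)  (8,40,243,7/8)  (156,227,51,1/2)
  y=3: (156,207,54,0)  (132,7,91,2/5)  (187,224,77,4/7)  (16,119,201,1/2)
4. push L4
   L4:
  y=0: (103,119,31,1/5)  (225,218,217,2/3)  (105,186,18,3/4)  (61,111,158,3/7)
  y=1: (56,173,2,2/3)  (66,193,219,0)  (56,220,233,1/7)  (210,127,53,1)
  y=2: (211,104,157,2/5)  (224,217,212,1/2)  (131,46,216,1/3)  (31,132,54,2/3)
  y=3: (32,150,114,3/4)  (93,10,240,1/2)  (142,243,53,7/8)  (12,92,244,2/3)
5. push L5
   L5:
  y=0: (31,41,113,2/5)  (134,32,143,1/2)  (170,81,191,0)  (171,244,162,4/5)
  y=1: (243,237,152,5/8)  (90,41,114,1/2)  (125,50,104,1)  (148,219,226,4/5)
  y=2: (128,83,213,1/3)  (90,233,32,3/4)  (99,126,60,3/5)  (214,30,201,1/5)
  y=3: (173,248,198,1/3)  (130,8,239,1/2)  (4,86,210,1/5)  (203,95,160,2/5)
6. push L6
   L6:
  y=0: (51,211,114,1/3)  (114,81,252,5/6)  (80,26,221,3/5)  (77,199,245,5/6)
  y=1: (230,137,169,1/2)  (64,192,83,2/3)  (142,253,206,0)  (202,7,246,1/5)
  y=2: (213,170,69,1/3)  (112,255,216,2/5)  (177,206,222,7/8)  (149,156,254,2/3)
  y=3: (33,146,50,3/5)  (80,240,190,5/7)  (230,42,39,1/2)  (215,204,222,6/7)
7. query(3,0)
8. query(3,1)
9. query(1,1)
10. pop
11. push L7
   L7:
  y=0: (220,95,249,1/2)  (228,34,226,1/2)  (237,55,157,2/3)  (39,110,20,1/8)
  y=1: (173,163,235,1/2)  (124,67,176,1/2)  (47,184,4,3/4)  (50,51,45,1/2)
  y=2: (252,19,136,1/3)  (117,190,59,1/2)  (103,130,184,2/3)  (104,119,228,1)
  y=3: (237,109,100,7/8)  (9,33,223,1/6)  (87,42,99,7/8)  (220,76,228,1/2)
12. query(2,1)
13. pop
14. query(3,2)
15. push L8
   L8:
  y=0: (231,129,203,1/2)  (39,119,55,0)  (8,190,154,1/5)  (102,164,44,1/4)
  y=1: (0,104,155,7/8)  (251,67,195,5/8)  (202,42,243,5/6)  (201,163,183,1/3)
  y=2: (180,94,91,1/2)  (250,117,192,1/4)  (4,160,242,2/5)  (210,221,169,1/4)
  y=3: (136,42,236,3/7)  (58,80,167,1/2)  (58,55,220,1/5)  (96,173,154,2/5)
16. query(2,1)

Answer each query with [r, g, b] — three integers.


query (3,0) [L1,L2,L3,L4,L5,L6] — begin 0,0,0
+L1 (α=1/2) → [10, 85, 125/2]
+L2 (α=0) → [10, 85, 125/2]
+L3 (α=1) → [54, 107, 100]
+L4 (α=3/7) → [57, 761/7, 874/7]
+L5 (α=4/5) → [741/5, 7593/35, 1082/7]
+L6 (α=5/6) → [1333/15, 21209/105, 3219/14]
= [89, 202, 230]

query (3,1) [L1,L2,L3,L4,L5,L6] — begin 0,0,0
L1 α=5/6: [500/3, 395/3, 625/3]
L2 α=5/8: [365/4, 95, 265/2]
L3 α=1/2: [413/8, 317/2, 499/4]
L4 α=1: [210, 127, 53]
L5 α=4/5: [802/5, 1003/5, 957/5]
L6 α=1/5: [4218/25, 4047/25, 5058/25]
= [169, 162, 202]

(1,1) stack=L1,L2,L3,L4,L5,L6; from [0,0,0]:
L1 α=1/2: [123, 203/2, 77/2]
L2 α=3/5: [579/5, 46, 46]
L3 α=1/3: [1958/15, 197/3, 236/3]
L4 α=0: [1958/15, 197/3, 236/3]
L5 α=1/2: [1654/15, 160/3, 289/3]
L6 α=2/3: [3574/45, 1312/9, 787/9]
→ [79, 146, 87]

(2,1) stack=L1,L2,L3,L4,L5,L7; from [0,0,0]:
after L1 α=2/3: [148/3, 82, 128]
after L2 α=1: [105, 157, 79]
after L3 α=3/4: [93/2, 311/2, 281/2]
after L4 α=1/7: [335/7, 1153/7, 1076/7]
after L5 α=1: [125, 50, 104]
after L7 α=3/4: [133/2, 301/2, 29]
= [66, 150, 29]

at x=3,y=2 over L1,L2,L3,L4,L5:
L1 α=1/8: [73/4, 35/2, 17/8]
L2 α=1/2: [521/8, 371/4, 2033/16]
L3 α=1/2: [1769/16, 1279/8, 2849/32]
L4 α=2/3: [2761/48, 3391/24, 6305/96]
L5 α=1/5: [5329/60, 3571/30, 11129/120]
→ [89, 119, 93]

(2,1) stack=L1,L2,L3,L4,L5,L8; from [0,0,0]:
+L1 (α=2/3) → [148/3, 82, 128]
+L2 (α=1) → [105, 157, 79]
+L3 (α=3/4) → [93/2, 311/2, 281/2]
+L4 (α=1/7) → [335/7, 1153/7, 1076/7]
+L5 (α=1) → [125, 50, 104]
+L8 (α=5/6) → [1135/6, 130/3, 1319/6]
rounded: [189, 43, 220]


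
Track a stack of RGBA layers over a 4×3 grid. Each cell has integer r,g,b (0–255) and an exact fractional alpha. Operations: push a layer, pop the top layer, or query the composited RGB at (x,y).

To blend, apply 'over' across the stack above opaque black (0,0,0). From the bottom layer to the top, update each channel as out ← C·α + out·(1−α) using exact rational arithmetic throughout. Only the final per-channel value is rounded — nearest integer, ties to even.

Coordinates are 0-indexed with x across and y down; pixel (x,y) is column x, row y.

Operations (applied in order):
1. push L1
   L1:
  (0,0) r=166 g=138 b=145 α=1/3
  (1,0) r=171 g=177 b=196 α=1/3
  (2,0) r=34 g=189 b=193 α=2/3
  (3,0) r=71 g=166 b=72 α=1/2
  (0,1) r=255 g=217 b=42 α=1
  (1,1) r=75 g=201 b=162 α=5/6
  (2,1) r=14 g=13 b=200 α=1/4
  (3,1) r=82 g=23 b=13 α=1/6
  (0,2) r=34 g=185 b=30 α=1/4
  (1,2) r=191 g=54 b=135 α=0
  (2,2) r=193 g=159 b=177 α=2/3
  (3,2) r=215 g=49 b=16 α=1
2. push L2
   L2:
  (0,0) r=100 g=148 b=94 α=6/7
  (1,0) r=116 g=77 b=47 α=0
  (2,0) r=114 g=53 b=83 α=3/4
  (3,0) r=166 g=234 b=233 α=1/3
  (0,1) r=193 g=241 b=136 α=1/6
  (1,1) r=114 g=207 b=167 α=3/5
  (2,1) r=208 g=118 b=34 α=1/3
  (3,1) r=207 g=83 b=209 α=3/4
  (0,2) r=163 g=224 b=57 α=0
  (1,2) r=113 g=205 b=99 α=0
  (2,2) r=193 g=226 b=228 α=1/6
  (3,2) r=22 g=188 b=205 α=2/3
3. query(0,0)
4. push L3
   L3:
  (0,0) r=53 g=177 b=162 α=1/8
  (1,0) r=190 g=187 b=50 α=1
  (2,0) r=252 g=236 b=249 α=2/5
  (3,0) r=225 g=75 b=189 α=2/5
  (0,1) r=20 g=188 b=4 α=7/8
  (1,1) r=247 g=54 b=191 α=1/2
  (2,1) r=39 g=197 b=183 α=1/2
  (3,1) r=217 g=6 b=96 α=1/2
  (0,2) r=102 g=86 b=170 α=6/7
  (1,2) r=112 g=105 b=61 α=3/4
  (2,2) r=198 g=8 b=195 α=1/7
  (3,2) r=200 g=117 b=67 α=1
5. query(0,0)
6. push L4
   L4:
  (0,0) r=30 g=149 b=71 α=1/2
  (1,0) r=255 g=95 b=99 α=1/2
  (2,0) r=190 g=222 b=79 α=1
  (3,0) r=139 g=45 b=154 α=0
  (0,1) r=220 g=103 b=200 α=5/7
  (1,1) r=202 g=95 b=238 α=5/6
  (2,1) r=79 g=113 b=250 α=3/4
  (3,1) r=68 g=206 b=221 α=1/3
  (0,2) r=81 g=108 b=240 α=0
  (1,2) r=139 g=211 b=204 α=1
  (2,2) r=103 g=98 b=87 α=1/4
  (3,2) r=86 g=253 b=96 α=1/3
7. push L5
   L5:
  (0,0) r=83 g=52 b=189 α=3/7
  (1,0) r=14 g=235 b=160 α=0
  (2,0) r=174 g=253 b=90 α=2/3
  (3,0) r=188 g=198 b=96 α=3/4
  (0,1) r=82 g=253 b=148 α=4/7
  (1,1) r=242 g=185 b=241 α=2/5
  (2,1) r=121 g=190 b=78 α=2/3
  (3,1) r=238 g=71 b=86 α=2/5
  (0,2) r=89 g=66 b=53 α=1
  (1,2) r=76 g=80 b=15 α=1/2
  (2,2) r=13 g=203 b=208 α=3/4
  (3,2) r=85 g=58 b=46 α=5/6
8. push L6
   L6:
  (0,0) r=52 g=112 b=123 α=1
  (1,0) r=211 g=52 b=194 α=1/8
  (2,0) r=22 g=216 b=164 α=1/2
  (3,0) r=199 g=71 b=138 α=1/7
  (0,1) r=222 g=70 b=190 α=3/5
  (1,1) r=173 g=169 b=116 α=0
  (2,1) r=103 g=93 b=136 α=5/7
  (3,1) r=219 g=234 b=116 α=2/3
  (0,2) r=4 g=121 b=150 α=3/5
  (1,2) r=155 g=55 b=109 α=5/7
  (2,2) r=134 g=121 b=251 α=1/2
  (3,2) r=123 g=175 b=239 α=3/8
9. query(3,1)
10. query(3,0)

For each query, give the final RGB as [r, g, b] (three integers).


at x=0,y=0 over L1,L2:
after L1 α=1/3: [166/3, 46, 145/3]
after L2 α=6/7: [1966/21, 934/7, 1837/21]
= [94, 133, 87]

at x=0,y=0 over L1,L2,L3:
after L1 α=1/3: [166/3, 46, 145/3]
after L2 α=6/7: [1966/21, 934/7, 1837/21]
after L3 α=1/8: [2125/24, 1111/8, 2323/24]
→ [89, 139, 97]

query (3,1) [L1,L2,L3,L4,L5,L6] — begin 0,0,0
+L1 (α=1/6) → [41/3, 23/6, 13/6]
+L2 (α=3/4) → [476/3, 1517/24, 3775/24]
+L3 (α=1/2) → [1127/6, 1661/48, 6079/48]
+L4 (α=1/3) → [1331/9, 6605/72, 11383/72]
+L5 (α=2/5) → [2759/15, 10013/120, 15511/120]
+L6 (α=2/3) → [9329/45, 66173/360, 43351/360]
→ [207, 184, 120]

at x=3,y=0 over L1,L2,L3,L4,L5,L6:
+L1 (α=1/2) → [71/2, 83, 36]
+L2 (α=1/3) → [79, 400/3, 305/3]
+L3 (α=2/5) → [687/5, 110, 683/5]
+L4 (α=0) → [687/5, 110, 683/5]
+L5 (α=3/4) → [3507/20, 176, 2123/20]
+L6 (α=1/7) → [12511/70, 161, 1107/10]
= [179, 161, 111]


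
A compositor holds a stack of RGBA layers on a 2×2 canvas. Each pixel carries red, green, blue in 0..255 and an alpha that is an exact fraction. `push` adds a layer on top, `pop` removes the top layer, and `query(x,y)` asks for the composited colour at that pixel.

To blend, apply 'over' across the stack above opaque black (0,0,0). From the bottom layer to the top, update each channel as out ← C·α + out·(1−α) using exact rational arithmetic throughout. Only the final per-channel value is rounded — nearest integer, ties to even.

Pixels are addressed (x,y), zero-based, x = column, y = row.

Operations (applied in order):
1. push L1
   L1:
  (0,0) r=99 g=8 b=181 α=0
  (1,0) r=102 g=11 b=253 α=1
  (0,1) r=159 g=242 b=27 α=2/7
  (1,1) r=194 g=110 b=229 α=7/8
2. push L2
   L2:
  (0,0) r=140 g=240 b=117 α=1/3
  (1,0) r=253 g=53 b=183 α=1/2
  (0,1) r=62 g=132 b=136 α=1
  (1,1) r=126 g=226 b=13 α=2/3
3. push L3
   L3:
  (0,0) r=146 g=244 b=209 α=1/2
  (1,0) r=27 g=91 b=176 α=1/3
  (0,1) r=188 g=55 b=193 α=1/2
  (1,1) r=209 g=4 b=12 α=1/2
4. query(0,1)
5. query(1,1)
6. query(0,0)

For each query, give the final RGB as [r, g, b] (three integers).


(0,1) stack=L1,L2,L3; from [0,0,0]:
+L1 (α=2/7) → [318/7, 484/7, 54/7]
+L2 (α=1) → [62, 132, 136]
+L3 (α=1/2) → [125, 187/2, 329/2]
rounded: [125, 94, 164]

at x=1,y=1 over L1,L2,L3:
+L1 (α=7/8) → [679/4, 385/4, 1603/8]
+L2 (α=2/3) → [1687/12, 731/4, 1811/24]
+L3 (α=1/2) → [4195/24, 747/8, 2099/48]
= [175, 93, 44]

at x=0,y=0 over L1,L2,L3:
after L1 α=0: [0, 0, 0]
after L2 α=1/3: [140/3, 80, 39]
after L3 α=1/2: [289/3, 162, 124]
→ [96, 162, 124]


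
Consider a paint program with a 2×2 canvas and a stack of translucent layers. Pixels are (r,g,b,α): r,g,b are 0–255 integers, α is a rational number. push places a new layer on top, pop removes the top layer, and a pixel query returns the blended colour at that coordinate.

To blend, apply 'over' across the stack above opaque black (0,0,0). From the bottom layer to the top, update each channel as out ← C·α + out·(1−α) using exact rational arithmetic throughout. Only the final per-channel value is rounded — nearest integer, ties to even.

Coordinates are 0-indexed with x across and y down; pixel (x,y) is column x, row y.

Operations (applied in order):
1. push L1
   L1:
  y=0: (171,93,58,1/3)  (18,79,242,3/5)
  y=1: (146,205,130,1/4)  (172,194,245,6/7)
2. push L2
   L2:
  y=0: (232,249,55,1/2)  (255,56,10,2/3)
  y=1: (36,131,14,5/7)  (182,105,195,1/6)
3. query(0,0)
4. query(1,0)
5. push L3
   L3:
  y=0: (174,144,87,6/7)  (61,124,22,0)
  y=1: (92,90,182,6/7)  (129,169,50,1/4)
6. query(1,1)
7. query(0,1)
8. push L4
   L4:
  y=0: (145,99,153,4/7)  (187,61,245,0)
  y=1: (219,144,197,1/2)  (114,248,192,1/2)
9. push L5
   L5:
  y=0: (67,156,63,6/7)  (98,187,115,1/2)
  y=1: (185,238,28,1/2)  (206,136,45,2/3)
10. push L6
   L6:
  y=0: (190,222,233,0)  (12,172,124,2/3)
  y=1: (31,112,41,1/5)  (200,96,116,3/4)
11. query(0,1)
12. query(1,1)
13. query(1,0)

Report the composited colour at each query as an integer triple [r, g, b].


at x=0,y=0 over L1,L2:
after L1 α=1/3: [57, 31, 58/3]
after L2 α=1/2: [289/2, 140, 223/6]
→ [144, 140, 37]

(1,0) stack=L1,L2; from [0,0,0]:
L1 α=3/5: [54/5, 237/5, 726/5]
L2 α=2/3: [868/5, 797/15, 826/15]
= [174, 53, 55]

query (1,1) [L1,L2,L3] — begin 0,0,0
L1 α=6/7: [1032/7, 1164/7, 210]
L2 α=1/6: [3217/21, 2185/14, 415/2]
L3 α=1/4: [1030/7, 8921/56, 1345/8]
rounded: [147, 159, 168]

query (0,1) [L1,L2,L3] — begin 0,0,0
after L1 α=1/4: [73/2, 205/4, 65/2]
after L2 α=5/7: [253/7, 1515/14, 135/7]
after L3 α=6/7: [4117/49, 9075/98, 7779/49]
rounded: [84, 93, 159]

(0,1) stack=L1,L2,L3,L4,L5,L6; from [0,0,0]:
after L1 α=1/4: [73/2, 205/4, 65/2]
after L2 α=5/7: [253/7, 1515/14, 135/7]
after L3 α=6/7: [4117/49, 9075/98, 7779/49]
after L4 α=1/2: [7424/49, 23187/196, 8716/49]
after L5 α=1/2: [16489/98, 69835/392, 5044/49]
after L6 α=1/5: [34497/245, 80811/490, 4437/49]
= [141, 165, 91]

query (1,1) [L1,L2,L3,L4,L5,L6] — begin 0,0,0
+L1 (α=6/7) → [1032/7, 1164/7, 210]
+L2 (α=1/6) → [3217/21, 2185/14, 415/2]
+L3 (α=1/4) → [1030/7, 8921/56, 1345/8]
+L4 (α=1/2) → [914/7, 22809/112, 2881/16]
+L5 (α=2/3) → [1266/7, 53273/336, 4321/48]
+L6 (α=3/4) → [2733/14, 150041/1344, 21025/192]
→ [195, 112, 110]

at x=1,y=0 over L1,L2,L3,L4,L5,L6:
after L1 α=3/5: [54/5, 237/5, 726/5]
after L2 α=2/3: [868/5, 797/15, 826/15]
after L3 α=0: [868/5, 797/15, 826/15]
after L4 α=0: [868/5, 797/15, 826/15]
after L5 α=1/2: [679/5, 1801/15, 2551/30]
after L6 α=2/3: [799/15, 6961/45, 9991/90]
rounded: [53, 155, 111]


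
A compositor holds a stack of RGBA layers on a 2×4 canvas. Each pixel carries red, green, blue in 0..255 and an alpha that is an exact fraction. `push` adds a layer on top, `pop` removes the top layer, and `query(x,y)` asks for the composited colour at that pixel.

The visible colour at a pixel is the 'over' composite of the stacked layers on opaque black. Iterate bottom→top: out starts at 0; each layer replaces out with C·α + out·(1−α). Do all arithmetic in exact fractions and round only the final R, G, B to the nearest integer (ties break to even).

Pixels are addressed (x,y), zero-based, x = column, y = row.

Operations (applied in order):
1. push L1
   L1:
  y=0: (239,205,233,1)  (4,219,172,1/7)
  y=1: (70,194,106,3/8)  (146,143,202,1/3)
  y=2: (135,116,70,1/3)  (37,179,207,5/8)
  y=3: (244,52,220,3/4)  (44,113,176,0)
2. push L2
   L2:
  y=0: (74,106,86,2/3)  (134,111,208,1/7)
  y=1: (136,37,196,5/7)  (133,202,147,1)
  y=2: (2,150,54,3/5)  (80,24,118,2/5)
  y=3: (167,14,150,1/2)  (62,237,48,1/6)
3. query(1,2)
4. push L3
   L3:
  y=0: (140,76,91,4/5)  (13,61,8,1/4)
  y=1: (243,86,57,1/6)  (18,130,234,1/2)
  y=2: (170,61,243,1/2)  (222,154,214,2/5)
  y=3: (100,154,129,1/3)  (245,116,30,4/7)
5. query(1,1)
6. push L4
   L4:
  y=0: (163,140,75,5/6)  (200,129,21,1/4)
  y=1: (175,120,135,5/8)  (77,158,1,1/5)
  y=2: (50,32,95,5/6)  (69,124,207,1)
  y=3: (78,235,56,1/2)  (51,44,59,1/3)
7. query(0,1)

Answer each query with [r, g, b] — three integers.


(1,2) stack=L1,L2; from [0,0,0]:
+L1 (α=5/8) → [185/8, 895/8, 1035/8]
+L2 (α=2/5) → [367/8, 3069/40, 4993/40]
rounded: [46, 77, 125]

query (1,1) [L1,L2,L3] — begin 0,0,0
after L1 α=1/3: [146/3, 143/3, 202/3]
after L2 α=1: [133, 202, 147]
after L3 α=1/2: [151/2, 166, 381/2]
→ [76, 166, 190]

at x=0,y=1 over L1,L2,L3,L4:
L1 α=3/8: [105/4, 291/4, 159/4]
L2 α=5/7: [1465/14, 661/14, 2119/14]
L3 α=1/6: [10727/84, 1503/28, 11393/84]
L4 α=5/8: [35227/224, 21309/224, 30293/224]
= [157, 95, 135]


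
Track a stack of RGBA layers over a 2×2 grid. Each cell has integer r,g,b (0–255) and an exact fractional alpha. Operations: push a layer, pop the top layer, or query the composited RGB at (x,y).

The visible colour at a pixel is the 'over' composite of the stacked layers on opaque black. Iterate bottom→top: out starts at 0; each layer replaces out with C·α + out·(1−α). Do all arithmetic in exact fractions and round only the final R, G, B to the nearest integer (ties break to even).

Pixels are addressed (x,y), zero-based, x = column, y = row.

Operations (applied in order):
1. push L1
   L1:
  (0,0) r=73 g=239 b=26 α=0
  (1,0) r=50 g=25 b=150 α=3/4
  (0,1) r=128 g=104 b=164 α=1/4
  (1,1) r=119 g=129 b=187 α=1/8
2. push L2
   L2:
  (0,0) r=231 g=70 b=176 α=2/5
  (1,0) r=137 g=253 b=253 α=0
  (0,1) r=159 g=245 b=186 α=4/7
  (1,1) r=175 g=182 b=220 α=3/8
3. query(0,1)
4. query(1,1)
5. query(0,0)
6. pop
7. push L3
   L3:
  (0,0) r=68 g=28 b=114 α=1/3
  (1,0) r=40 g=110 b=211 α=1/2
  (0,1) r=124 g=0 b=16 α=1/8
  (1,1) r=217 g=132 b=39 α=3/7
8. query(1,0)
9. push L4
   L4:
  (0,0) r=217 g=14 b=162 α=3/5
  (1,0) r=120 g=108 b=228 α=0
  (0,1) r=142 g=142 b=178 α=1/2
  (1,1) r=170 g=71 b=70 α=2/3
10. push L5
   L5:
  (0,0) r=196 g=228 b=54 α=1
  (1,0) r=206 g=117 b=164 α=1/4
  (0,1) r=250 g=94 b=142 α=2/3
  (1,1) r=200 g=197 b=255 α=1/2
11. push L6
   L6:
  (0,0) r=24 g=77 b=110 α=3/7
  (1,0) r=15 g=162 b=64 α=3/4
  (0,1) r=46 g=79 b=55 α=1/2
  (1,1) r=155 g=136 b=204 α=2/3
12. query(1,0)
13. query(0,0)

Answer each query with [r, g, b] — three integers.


at x=0,y=1 over L1,L2:
+L1 (α=1/4) → [32, 26, 41]
+L2 (α=4/7) → [732/7, 1058/7, 867/7]
rounded: [105, 151, 124]

query (1,1) [L1,L2] — begin 0,0,0
L1 α=1/8: [119/8, 129/8, 187/8]
L2 α=3/8: [4795/64, 5013/64, 6215/64]
= [75, 78, 97]

query (0,0) [L1,L2] — begin 0,0,0
+L1 (α=0) → [0, 0, 0]
+L2 (α=2/5) → [462/5, 28, 352/5]
→ [92, 28, 70]

query (1,0) [L1,L3] — begin 0,0,0
L1 α=3/4: [75/2, 75/4, 225/2]
L3 α=1/2: [155/4, 515/8, 647/4]
→ [39, 64, 162]

query (1,0) [L1,L3,L4,L5,L6] — begin 0,0,0
L1 α=3/4: [75/2, 75/4, 225/2]
L3 α=1/2: [155/4, 515/8, 647/4]
L4 α=0: [155/4, 515/8, 647/4]
L5 α=1/4: [1289/16, 2481/32, 2597/16]
L6 α=3/4: [2009/64, 18033/128, 5669/64]
→ [31, 141, 89]

(0,0) stack=L1,L3,L4,L5,L6; from [0,0,0]:
L1 α=0: [0, 0, 0]
L3 α=1/3: [68/3, 28/3, 38]
L4 α=3/5: [2089/15, 182/15, 562/5]
L5 α=1: [196, 228, 54]
L6 α=3/7: [856/7, 1143/7, 78]
= [122, 163, 78]


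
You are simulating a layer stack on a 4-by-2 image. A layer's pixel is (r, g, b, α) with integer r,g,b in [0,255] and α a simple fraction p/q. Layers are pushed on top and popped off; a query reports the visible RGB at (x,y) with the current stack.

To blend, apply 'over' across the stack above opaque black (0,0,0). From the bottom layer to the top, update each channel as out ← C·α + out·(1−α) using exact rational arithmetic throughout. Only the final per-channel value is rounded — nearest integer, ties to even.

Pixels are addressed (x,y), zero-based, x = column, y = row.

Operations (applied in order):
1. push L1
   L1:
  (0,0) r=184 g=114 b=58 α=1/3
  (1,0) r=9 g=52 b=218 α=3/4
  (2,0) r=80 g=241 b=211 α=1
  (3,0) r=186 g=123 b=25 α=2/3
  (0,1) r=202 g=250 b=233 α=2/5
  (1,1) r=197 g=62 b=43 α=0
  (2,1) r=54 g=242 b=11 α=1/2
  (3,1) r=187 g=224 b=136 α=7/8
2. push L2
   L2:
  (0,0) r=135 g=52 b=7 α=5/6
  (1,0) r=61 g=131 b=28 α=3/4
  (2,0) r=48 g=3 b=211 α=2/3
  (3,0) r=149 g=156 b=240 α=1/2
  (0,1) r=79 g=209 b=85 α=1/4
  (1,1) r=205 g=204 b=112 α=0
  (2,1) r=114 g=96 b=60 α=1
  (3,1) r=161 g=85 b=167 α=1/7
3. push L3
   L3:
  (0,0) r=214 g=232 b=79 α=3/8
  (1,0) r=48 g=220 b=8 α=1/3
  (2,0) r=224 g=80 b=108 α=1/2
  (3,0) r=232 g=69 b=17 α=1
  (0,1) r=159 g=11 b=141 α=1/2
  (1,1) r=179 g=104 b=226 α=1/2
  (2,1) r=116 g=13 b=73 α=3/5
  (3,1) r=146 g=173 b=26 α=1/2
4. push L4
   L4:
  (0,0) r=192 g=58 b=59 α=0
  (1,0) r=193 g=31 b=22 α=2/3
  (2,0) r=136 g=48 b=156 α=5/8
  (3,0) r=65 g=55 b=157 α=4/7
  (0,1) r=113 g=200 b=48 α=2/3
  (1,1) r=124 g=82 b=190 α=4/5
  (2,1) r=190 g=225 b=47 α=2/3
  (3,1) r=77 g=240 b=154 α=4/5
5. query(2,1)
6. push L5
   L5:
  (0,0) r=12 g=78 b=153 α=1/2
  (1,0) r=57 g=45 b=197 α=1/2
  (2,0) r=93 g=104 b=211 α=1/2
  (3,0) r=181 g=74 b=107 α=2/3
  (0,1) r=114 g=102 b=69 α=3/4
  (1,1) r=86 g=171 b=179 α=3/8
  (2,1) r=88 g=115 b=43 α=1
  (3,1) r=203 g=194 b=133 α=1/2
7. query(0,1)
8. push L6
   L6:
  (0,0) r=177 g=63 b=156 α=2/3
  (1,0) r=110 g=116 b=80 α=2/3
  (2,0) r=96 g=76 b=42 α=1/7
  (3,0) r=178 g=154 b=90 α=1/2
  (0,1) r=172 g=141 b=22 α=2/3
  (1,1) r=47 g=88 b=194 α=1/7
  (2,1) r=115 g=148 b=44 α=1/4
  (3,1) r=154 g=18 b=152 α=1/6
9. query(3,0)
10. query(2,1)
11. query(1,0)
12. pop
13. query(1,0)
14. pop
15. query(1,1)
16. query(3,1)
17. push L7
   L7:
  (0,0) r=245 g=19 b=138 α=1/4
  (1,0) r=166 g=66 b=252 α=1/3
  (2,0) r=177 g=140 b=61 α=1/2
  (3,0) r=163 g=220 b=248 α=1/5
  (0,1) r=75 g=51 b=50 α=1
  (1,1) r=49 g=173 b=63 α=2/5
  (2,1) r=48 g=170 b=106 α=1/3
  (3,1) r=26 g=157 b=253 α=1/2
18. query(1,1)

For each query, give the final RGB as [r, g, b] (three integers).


(2,1) stack=L1,L2,L3,L4; from [0,0,0]:
L1 α=1/2: [27, 121, 11/2]
L2 α=1: [114, 96, 60]
L3 α=3/5: [576/5, 231/5, 339/5]
L4 α=2/3: [2476/15, 827/5, 809/15]
= [165, 165, 54]

(0,1) stack=L1,L2,L3,L4,L5; from [0,0,0]:
after L1 α=2/5: [404/5, 100, 466/5]
after L2 α=1/4: [1607/20, 509/4, 1823/20]
after L3 α=1/2: [4787/40, 553/8, 4643/40]
after L4 α=2/3: [4609/40, 1251/8, 8483/120]
after L5 α=3/4: [18289/160, 3699/32, 33323/480]
= [114, 116, 69]

(3,0) stack=L1,L2,L3,L4,L5,L6; from [0,0,0]:
L1 α=2/3: [124, 82, 50/3]
L2 α=1/2: [273/2, 119, 385/3]
L3 α=1: [232, 69, 17]
L4 α=4/7: [956/7, 61, 97]
L5 α=2/3: [3490/21, 209/3, 311/3]
L6 α=1/2: [3614/21, 671/6, 581/6]
= [172, 112, 97]

(2,1) stack=L1,L2,L3,L4,L5,L6; from [0,0,0]:
L1 α=1/2: [27, 121, 11/2]
L2 α=1: [114, 96, 60]
L3 α=3/5: [576/5, 231/5, 339/5]
L4 α=2/3: [2476/15, 827/5, 809/15]
L5 α=1: [88, 115, 43]
L6 α=1/4: [379/4, 493/4, 173/4]
= [95, 123, 43]

(1,0) stack=L1,L2,L3,L4,L5,L6; from [0,0,0]:
L1 α=3/4: [27/4, 39, 327/2]
L2 α=3/4: [759/16, 108, 495/8]
L3 α=1/3: [381/8, 436/3, 527/12]
L4 α=2/3: [3469/24, 622/9, 1055/36]
L5 α=1/2: [4837/48, 1027/18, 8147/72]
L6 α=2/3: [15397/144, 5203/54, 19667/216]
= [107, 96, 91]

at x=1,y=0 over L1,L2,L3,L4,L5:
+L1 (α=3/4) → [27/4, 39, 327/2]
+L2 (α=3/4) → [759/16, 108, 495/8]
+L3 (α=1/3) → [381/8, 436/3, 527/12]
+L4 (α=2/3) → [3469/24, 622/9, 1055/36]
+L5 (α=1/2) → [4837/48, 1027/18, 8147/72]
rounded: [101, 57, 113]

at x=1,y=1 over L1,L2,L3,L4:
+L1 (α=0) → [0, 0, 0]
+L2 (α=0) → [0, 0, 0]
+L3 (α=1/2) → [179/2, 52, 113]
+L4 (α=4/5) → [1171/10, 76, 873/5]
rounded: [117, 76, 175]

query (3,1) [L1,L2,L3,L4] — begin 0,0,0
+L1 (α=7/8) → [1309/8, 196, 119]
+L2 (α=1/7) → [653/4, 1261/7, 881/7]
+L3 (α=1/2) → [1237/8, 1236/7, 1063/14]
+L4 (α=4/5) → [3701/40, 7956/35, 9687/70]
= [93, 227, 138]

query (1,1) [L1,L2,L3,L4,L7] — begin 0,0,0
L1 α=0: [0, 0, 0]
L2 α=0: [0, 0, 0]
L3 α=1/2: [179/2, 52, 113]
L4 α=4/5: [1171/10, 76, 873/5]
L7 α=2/5: [4493/50, 574/5, 3249/25]
rounded: [90, 115, 130]


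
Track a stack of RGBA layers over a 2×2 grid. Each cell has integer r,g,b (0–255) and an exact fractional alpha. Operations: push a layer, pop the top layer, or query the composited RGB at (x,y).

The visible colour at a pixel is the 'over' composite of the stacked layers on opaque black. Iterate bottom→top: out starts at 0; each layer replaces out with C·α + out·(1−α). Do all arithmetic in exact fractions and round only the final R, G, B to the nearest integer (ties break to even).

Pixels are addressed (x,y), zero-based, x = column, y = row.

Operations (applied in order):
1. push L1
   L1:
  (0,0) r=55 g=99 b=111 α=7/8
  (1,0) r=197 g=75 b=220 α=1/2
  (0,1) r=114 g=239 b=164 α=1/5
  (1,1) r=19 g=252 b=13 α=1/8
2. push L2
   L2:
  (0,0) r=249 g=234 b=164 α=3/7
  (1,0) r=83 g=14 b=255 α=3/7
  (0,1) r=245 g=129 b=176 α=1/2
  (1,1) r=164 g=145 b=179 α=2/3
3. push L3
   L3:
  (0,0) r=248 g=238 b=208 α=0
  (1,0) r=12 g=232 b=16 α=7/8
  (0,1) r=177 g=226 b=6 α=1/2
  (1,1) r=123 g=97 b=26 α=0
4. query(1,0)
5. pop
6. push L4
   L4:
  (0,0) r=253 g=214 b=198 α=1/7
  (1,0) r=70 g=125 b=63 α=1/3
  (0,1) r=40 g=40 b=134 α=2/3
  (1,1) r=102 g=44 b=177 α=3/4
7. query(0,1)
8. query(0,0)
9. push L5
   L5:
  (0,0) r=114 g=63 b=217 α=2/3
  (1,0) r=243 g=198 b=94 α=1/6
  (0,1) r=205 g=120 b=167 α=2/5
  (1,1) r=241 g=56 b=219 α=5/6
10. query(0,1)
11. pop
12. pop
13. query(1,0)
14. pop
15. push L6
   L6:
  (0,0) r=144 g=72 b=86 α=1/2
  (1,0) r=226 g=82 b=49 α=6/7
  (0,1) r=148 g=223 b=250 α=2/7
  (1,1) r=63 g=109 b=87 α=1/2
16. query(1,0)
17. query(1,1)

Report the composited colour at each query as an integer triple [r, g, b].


(1,0) stack=L1,L2,L3; from [0,0,0]:
+L1 (α=1/2) → [197/2, 75/2, 110]
+L2 (α=3/7) → [643/7, 192/7, 1205/7]
+L3 (α=7/8) → [1231/56, 1445/7, 1989/56]
rounded: [22, 206, 36]

query (0,1) [L1,L2,L4] — begin 0,0,0
L1 α=1/5: [114/5, 239/5, 164/5]
L2 α=1/2: [1339/10, 442/5, 522/5]
L4 α=2/3: [713/10, 842/15, 1862/15]
= [71, 56, 124]

query (0,0) [L1,L2,L4] — begin 0,0,0
after L1 α=7/8: [385/8, 693/8, 777/8]
after L2 α=3/7: [1879/14, 2097/14, 1761/14]
after L4 α=1/7: [7408/49, 7789/49, 6669/49]
rounded: [151, 159, 136]

(0,1) stack=L1,L2,L4,L5; from [0,0,0]:
+L1 (α=1/5) → [114/5, 239/5, 164/5]
+L2 (α=1/2) → [1339/10, 442/5, 522/5]
+L4 (α=2/3) → [713/10, 842/15, 1862/15]
+L5 (α=2/5) → [6239/50, 2042/25, 3532/25]
= [125, 82, 141]

at x=1,y=0 over L1,L2:
after L1 α=1/2: [197/2, 75/2, 110]
after L2 α=3/7: [643/7, 192/7, 1205/7]
rounded: [92, 27, 172]

at x=1,y=0 over L1,L6:
+L1 (α=1/2) → [197/2, 75/2, 110]
+L6 (α=6/7) → [2909/14, 1059/14, 404/7]
rounded: [208, 76, 58]

at x=1,y=1 over L1,L6:
after L1 α=1/8: [19/8, 63/2, 13/8]
after L6 α=1/2: [523/16, 281/4, 709/16]
→ [33, 70, 44]


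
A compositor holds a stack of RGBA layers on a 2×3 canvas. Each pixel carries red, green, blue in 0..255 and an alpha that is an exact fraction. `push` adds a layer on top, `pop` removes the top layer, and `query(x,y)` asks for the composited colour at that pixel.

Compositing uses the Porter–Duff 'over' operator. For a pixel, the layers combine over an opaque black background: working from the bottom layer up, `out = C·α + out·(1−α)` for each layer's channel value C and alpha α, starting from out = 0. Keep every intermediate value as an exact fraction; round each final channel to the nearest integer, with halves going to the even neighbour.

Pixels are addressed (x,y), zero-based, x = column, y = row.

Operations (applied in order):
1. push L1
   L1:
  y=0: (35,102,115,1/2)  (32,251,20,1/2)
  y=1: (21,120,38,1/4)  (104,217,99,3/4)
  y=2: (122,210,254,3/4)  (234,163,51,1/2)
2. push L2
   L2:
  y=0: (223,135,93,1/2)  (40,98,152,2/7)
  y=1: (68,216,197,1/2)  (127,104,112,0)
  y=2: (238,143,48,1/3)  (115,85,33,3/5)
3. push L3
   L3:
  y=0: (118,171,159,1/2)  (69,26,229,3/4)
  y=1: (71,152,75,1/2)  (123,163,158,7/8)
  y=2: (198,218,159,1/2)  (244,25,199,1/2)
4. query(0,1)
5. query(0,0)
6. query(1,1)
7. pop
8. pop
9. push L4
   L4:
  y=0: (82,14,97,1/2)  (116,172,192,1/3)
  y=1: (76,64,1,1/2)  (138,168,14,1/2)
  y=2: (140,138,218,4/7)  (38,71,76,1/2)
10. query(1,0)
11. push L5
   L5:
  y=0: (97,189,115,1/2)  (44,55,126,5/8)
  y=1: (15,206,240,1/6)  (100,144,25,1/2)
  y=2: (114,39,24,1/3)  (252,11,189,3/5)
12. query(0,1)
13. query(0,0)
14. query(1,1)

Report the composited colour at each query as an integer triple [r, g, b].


at x=0,y=1 over L1,L2,L3:
after L1 α=1/4: [21/4, 30, 19/2]
after L2 α=1/2: [293/8, 123, 413/4]
after L3 α=1/2: [861/16, 275/2, 713/8]
→ [54, 138, 89]

(0,0) stack=L1,L2,L3; from [0,0,0]:
+L1 (α=1/2) → [35/2, 51, 115/2]
+L2 (α=1/2) → [481/4, 93, 301/4]
+L3 (α=1/2) → [953/8, 132, 937/8]
rounded: [119, 132, 117]

query (1,1) [L1,L2,L3] — begin 0,0,0
L1 α=3/4: [78, 651/4, 297/4]
L2 α=0: [78, 651/4, 297/4]
L3 α=7/8: [939/8, 5215/32, 4721/32]
rounded: [117, 163, 148]

(1,0) stack=L1,L4; from [0,0,0]:
L1 α=1/2: [16, 251/2, 10]
L4 α=1/3: [148/3, 141, 212/3]
→ [49, 141, 71]

query (0,1) [L1,L4,L5] — begin 0,0,0
after L1 α=1/4: [21/4, 30, 19/2]
after L4 α=1/2: [325/8, 47, 21/4]
after L5 α=1/6: [1745/48, 147/2, 355/8]
→ [36, 74, 44]

(0,0) stack=L1,L4,L5; from [0,0,0]:
after L1 α=1/2: [35/2, 51, 115/2]
after L4 α=1/2: [199/4, 65/2, 309/4]
after L5 α=1/2: [587/8, 443/4, 769/8]
→ [73, 111, 96]

query (1,1) [L1,L4,L5] — begin 0,0,0
L1 α=3/4: [78, 651/4, 297/4]
L4 α=1/2: [108, 1323/8, 353/8]
L5 α=1/2: [104, 2475/16, 553/16]
= [104, 155, 35]


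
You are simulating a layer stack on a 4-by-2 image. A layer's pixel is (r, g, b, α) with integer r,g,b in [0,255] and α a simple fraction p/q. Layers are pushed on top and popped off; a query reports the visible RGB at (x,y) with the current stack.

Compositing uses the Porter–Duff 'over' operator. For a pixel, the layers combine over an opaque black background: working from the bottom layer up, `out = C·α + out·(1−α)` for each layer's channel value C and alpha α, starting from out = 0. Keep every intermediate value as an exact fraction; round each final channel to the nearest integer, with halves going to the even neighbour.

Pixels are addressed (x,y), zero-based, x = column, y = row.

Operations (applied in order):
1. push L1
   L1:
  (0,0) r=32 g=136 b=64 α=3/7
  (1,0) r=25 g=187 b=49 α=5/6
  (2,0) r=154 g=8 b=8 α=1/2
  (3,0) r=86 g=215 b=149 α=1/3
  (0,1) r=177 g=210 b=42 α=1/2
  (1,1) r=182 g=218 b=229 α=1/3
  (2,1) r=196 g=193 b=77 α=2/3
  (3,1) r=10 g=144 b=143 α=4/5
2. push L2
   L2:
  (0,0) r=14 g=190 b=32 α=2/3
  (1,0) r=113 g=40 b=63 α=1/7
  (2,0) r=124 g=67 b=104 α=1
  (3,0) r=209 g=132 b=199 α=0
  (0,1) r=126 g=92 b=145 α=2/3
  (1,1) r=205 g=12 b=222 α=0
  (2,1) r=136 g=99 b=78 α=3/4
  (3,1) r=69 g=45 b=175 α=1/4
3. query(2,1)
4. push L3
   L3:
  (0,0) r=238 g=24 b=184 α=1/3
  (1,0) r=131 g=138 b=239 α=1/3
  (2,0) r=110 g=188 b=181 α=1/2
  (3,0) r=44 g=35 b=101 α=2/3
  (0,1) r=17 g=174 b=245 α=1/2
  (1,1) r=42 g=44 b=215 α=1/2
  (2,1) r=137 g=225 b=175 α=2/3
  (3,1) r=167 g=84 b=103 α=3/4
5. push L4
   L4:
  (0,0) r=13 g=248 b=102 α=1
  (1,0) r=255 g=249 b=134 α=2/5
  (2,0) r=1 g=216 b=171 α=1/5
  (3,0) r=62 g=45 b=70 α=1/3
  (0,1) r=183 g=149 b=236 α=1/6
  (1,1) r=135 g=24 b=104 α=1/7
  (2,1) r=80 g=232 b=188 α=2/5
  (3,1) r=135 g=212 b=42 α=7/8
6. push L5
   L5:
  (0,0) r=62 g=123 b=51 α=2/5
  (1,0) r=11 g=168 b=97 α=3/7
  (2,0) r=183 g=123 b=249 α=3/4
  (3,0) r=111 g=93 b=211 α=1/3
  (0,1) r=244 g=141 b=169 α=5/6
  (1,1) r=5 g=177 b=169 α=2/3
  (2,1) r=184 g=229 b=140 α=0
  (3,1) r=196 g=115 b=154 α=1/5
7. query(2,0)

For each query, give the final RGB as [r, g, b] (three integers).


(2,1) stack=L1,L2; from [0,0,0]:
+L1 (α=2/3) → [392/3, 386/3, 154/3]
+L2 (α=3/4) → [404/3, 1277/12, 214/3]
= [135, 106, 71]

(2,0) stack=L1,L2,L3,L4,L5; from [0,0,0]:
L1 α=1/2: [77, 4, 4]
L2 α=1: [124, 67, 104]
L3 α=1/2: [117, 255/2, 285/2]
L4 α=1/5: [469/5, 726/5, 741/5]
L5 α=3/4: [1607/10, 2571/20, 1119/5]
→ [161, 129, 224]


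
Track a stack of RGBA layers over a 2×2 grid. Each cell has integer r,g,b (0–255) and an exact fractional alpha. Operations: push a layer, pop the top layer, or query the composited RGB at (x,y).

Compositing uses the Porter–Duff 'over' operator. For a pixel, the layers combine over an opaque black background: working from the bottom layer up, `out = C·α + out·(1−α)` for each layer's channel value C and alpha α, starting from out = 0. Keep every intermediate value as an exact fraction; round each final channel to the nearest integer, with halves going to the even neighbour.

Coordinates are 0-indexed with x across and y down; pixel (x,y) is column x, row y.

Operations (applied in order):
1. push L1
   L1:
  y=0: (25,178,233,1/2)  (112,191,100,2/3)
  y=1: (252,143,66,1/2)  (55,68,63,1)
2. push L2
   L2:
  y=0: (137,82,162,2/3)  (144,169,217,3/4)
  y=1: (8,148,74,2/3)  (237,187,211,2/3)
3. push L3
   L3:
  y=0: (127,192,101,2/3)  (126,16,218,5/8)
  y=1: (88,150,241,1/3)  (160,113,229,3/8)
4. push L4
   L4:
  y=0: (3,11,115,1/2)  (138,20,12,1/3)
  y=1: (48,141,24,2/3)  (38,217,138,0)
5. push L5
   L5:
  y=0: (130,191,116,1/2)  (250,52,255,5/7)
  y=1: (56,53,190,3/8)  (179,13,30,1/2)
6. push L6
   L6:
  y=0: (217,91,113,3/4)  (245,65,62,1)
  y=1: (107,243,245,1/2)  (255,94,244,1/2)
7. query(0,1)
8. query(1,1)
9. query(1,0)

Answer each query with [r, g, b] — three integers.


query (0,1) [L1,L2,L3,L4,L5,L6] — begin 0,0,0
L1 α=1/2: [126, 143/2, 33]
L2 α=2/3: [142/3, 245/2, 181/3]
L3 α=1/3: [548/9, 395/3, 1085/9]
L4 α=2/3: [1412/27, 1241/9, 1517/27]
L5 α=3/8: [2899/54, 1909/18, 22975/216]
L6 α=1/2: [8677/108, 6283/36, 75895/432]
→ [80, 175, 176]

at x=1,y=1 over L1,L2,L3,L4,L5,L6:
+L1 (α=1) → [55, 68, 63]
+L2 (α=2/3) → [529/3, 442/3, 485/3]
+L3 (α=3/8) → [4085/24, 3227/24, 2243/12]
+L4 (α=0) → [4085/24, 3227/24, 2243/12]
+L5 (α=1/2) → [8381/48, 3539/48, 2603/24]
+L6 (α=1/2) → [20621/96, 8051/96, 8459/48]
= [215, 84, 176]

at x=1,y=0 over L1,L2,L3,L4,L5,L6:
L1 α=2/3: [224/3, 382/3, 200/3]
L2 α=3/4: [380/3, 1903/12, 2153/12]
L3 α=5/8: [505/4, 2223/32, 6513/32]
L4 α=1/3: [781/6, 2543/48, 2235/16]
L5 α=5/7: [4531/21, 8783/168, 12435/56]
L6 α=1: [245, 65, 62]
→ [245, 65, 62]
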